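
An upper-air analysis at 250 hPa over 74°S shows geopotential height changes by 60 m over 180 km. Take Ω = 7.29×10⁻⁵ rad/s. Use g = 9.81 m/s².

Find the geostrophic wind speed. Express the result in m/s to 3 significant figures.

23.3 m/s

Coriolis parameter at 74°S:
f = 2Ω sin φ = 2 × 7.29×10⁻⁵ × sin 74° = 1.40×10⁻⁴ s⁻¹
Height gradient: |∂Z/∂n| = 60 m / 180000 m = 3.33×10⁻⁴
On a pressure surface, geostrophic balance gives V_g = (g/f)|∂Z/∂n|:
V_g = 9.81 × 3.33×10⁻⁴ / 1.40×10⁻⁴ = 23.3 m/s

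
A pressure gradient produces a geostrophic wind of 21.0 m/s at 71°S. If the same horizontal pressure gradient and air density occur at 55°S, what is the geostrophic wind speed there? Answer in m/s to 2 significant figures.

24 m/s

With the same pressure gradient and density, V_g ∝ 1/f ∝ 1/sin φ.
V₂ = V₁ · sin φ₁ / sin φ₂ = 21.0 × sin 71° / sin 55°
V₂ = 21.0 × 0.9455/0.8192 = 24 m/s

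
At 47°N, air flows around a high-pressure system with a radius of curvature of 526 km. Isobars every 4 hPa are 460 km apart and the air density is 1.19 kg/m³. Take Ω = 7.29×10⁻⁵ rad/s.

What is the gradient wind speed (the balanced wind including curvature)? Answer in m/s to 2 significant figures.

Coriolis parameter at 47°N:
f = 2Ω sin φ = 2 × 7.29×10⁻⁵ × sin 47° = 1.07×10⁻⁴ s⁻¹
Pressure gradient: |∂P/∂n| = 400 Pa / 460000 m = 8.70×10⁻⁴ Pa/m
Geostrophic speed: V_g = |∂P/∂n|/(fρ) = 8.70×10⁻⁴/(1.07×10⁻⁴ × 1.19) = 6.85 m/s
Around a high, pressure-gradient force acts outward with centrifugal, so Coriolis balances both:
fV = (1/ρ)|∂P/∂n| + V²/R  →  V² − fR·V + fR·V_g = 0
With fR = 1.07×10⁻⁴ × 526×10³ m = 56.1 m/s:
V = [fR − √((fR)² − 4 fR V_g)]/2 = [56.1 − √(56.1² − 4×56.1×6.85)]/2 = 7.99 m/s
Supergeostrophic (V > V_g = 6.85 m/s), as expected around a high.

8.0 m/s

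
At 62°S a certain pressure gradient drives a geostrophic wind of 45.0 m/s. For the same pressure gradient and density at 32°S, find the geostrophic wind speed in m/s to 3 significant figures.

75.0 m/s

With the same pressure gradient and density, V_g ∝ 1/f ∝ 1/sin φ.
V₂ = V₁ · sin φ₁ / sin φ₂ = 45.0 × sin 62° / sin 32°
V₂ = 45.0 × 0.8829/0.5299 = 75.0 m/s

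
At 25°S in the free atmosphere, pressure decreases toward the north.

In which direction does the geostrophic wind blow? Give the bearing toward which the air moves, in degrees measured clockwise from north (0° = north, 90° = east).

The pressure-gradient force points toward the north (bearing 000°).
Geostrophic balance: in the Southern Hemisphere the Coriolis force deflects motion to the left, so the geostrophic wind blows 90° to the left of the pressure-gradient force (low pressure on the right).
Rotating 000° by 90° counterclockwise gives 270° — the wind blows toward the west.

270°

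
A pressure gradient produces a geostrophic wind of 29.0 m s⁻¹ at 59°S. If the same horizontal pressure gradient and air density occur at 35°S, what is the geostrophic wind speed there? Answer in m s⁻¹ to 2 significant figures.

43 m s⁻¹

With the same pressure gradient and density, V_g ∝ 1/f ∝ 1/sin φ.
V₂ = V₁ · sin φ₁ / sin φ₂ = 29.0 × sin 59° / sin 35°
V₂ = 29.0 × 0.8572/0.5736 = 43 m s⁻¹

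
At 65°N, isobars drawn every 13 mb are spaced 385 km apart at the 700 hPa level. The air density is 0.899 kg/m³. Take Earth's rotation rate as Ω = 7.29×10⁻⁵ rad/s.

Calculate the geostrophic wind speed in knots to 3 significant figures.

Coriolis parameter at 65°N:
f = 2Ω sin φ = 2 × 7.29×10⁻⁵ × sin 65° = 1.32×10⁻⁴ s⁻¹
Pressure gradient: |∂P/∂n| = 1300 Pa / 385000 m = 3.38×10⁻³ Pa/m
Geostrophic balance (pressure-gradient force = Coriolis force):
V_g = (1/(fρ)) |∂P/∂n| = 3.38×10⁻³ / (1.32×10⁻⁴ × 0.899) = 28.4 m/s
Converting: 28.4 m/s × 1.944 = 55.3 knots

55.3 knots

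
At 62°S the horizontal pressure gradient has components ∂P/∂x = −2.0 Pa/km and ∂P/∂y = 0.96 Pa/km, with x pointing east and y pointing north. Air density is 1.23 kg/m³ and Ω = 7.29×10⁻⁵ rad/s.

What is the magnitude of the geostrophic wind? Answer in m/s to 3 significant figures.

Coriolis parameter at 62°S:
f = 2Ω sin φ = 2 × 7.29×10⁻⁵ × sin 62° = 1.29×10⁻⁴ s⁻¹
In the Southern Hemisphere f is negative: f = −1.29×10⁻⁴ s⁻¹.
Component geostrophic relations (x east, y north):
u_g = −(1/(fρ)) ∂P/∂y,  v_g = (1/(fρ)) ∂P/∂x
u_g = −(0.96×10⁻³)/(−1.29×10⁻⁴ × 1.23) = 6.06 m/s;  v_g = (−2.0×10⁻³)/(−1.29×10⁻⁴ × 1.23) = 12.6 m/s
|V_g| = √(u_g² + v_g²) = 14.0 m/s

14.0 m/s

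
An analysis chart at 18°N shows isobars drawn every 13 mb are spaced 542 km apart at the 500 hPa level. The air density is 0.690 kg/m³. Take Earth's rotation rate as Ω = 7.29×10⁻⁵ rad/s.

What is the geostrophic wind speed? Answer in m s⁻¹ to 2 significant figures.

77 m s⁻¹

Coriolis parameter at 18°N:
f = 2Ω sin φ = 2 × 7.29×10⁻⁵ × sin 18° = 4.51×10⁻⁵ s⁻¹
Pressure gradient: |∂P/∂n| = 1300 Pa / 542000 m = 2.40×10⁻³ Pa/m
Geostrophic balance (pressure-gradient force = Coriolis force):
V_g = (1/(fρ)) |∂P/∂n| = 2.40×10⁻³ / (4.51×10⁻⁵ × 0.690) = 77.2 m/s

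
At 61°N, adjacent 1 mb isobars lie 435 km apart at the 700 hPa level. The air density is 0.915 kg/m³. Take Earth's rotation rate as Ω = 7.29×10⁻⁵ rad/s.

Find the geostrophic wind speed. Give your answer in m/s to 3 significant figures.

Coriolis parameter at 61°N:
f = 2Ω sin φ = 2 × 7.29×10⁻⁵ × sin 61° = 1.28×10⁻⁴ s⁻¹
Pressure gradient: |∂P/∂n| = 100 Pa / 435000 m = 2.30×10⁻⁴ Pa/m
Geostrophic balance (pressure-gradient force = Coriolis force):
V_g = (1/(fρ)) |∂P/∂n| = 2.30×10⁻⁴ / (1.28×10⁻⁴ × 0.915) = 1.97 m/s

1.97 m/s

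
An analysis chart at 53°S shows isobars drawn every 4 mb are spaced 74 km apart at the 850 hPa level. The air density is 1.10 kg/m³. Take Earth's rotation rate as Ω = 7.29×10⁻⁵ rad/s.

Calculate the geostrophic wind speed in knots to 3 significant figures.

82.0 knots

Coriolis parameter at 53°S:
f = 2Ω sin φ = 2 × 7.29×10⁻⁵ × sin 53° = 1.16×10⁻⁴ s⁻¹
Pressure gradient: |∂P/∂n| = 400 Pa / 74000 m = 5.41×10⁻³ Pa/m
Geostrophic balance (pressure-gradient force = Coriolis force):
V_g = (1/(fρ)) |∂P/∂n| = 5.41×10⁻³ / (1.16×10⁻⁴ × 1.10) = 42.2 m/s
Converting: 42.2 m/s × 1.944 = 82.0 knots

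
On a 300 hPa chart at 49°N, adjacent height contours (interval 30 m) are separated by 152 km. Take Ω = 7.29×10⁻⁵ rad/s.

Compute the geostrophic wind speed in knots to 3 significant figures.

Coriolis parameter at 49°N:
f = 2Ω sin φ = 2 × 7.29×10⁻⁵ × sin 49° = 1.10×10⁻⁴ s⁻¹
Height gradient: |∂Z/∂n| = 30 m / 152000 m = 1.97×10⁻⁴
On a pressure surface, geostrophic balance gives V_g = (g/f)|∂Z/∂n|:
V_g = 9.81 × 1.97×10⁻⁴ / 1.10×10⁻⁴ = 17.6 m/s
Converting: 17.6 m/s × 1.944 = 34.2 knots

34.2 knots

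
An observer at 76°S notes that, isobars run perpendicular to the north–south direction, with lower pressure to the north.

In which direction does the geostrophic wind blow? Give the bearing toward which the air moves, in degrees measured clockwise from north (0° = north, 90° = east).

The pressure-gradient force points toward the north (bearing 000°).
Geostrophic balance: in the Southern Hemisphere the Coriolis force deflects motion to the left, so the geostrophic wind blows 90° to the left of the pressure-gradient force (low pressure on the right).
Rotating 000° by 90° counterclockwise gives 270° — the wind blows toward the west.

270°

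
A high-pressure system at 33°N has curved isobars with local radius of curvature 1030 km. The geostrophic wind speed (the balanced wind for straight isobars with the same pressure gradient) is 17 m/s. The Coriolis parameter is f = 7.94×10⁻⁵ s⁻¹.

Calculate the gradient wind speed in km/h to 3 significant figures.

86.8 km/h

Around a high, pressure-gradient force acts outward with centrifugal, so Coriolis balances both:
fV = (1/ρ)|∂P/∂n| + V²/R  →  V² − fR·V + fR·V_g = 0
With fR = 7.94×10⁻⁵ × 1030×10³ m = 81.8 m/s:
V = [fR − √((fR)² − 4 fR V_g)]/2 = [81.8 − √(81.8² − 4×81.8×17)]/2 = 24.1 m/s
Supergeostrophic (V > V_g = 17 m/s), as expected around a high.
Converting: 24.1 m/s × 3.6 = 86.8 km/h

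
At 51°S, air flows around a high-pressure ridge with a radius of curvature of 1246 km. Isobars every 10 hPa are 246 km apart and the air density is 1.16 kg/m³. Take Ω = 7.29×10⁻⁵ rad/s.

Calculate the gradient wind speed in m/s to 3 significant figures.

Coriolis parameter at 51°S:
f = 2Ω sin φ = 2 × 7.29×10⁻⁵ × sin 51° = 1.13×10⁻⁴ s⁻¹
Pressure gradient: |∂P/∂n| = 1000 Pa / 246000 m = 4.07×10⁻³ Pa/m
Geostrophic speed: V_g = |∂P/∂n|/(fρ) = 4.07×10⁻³/(1.13×10⁻⁴ × 1.16) = 30.9 m/s
Around a high, pressure-gradient force acts outward with centrifugal, so Coriolis balances both:
fV = (1/ρ)|∂P/∂n| + V²/R  →  V² − fR·V + fR·V_g = 0
With fR = 1.13×10⁻⁴ × 1246×10³ m = 141 m/s:
V = [fR − √((fR)² − 4 fR V_g)]/2 = [141 − √(141² − 4×141×30.9)]/2 = 45.8 m/s
Supergeostrophic (V > V_g = 30.9 m/s), as expected around a high.

45.8 m/s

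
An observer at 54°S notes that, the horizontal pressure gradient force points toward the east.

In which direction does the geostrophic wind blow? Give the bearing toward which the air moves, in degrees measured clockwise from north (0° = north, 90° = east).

The pressure-gradient force points toward the east (bearing 090°).
Geostrophic balance: in the Southern Hemisphere the Coriolis force deflects motion to the left, so the geostrophic wind blows 90° to the left of the pressure-gradient force (low pressure on the right).
Rotating 090° by 90° counterclockwise gives 000° — the wind blows toward the north.

000°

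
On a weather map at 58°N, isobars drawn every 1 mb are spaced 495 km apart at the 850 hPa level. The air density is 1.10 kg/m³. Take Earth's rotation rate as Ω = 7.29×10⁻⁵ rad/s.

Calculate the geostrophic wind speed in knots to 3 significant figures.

2.89 knots

Coriolis parameter at 58°N:
f = 2Ω sin φ = 2 × 7.29×10⁻⁵ × sin 58° = 1.24×10⁻⁴ s⁻¹
Pressure gradient: |∂P/∂n| = 100 Pa / 495000 m = 2.02×10⁻⁴ Pa/m
Geostrophic balance (pressure-gradient force = Coriolis force):
V_g = (1/(fρ)) |∂P/∂n| = 2.02×10⁻⁴ / (1.24×10⁻⁴ × 1.10) = 1.49 m/s
Converting: 1.49 m/s × 1.944 = 2.89 knots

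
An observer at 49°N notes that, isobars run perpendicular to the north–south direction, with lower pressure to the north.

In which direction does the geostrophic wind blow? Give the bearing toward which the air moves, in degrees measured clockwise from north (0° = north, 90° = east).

090°

The pressure-gradient force points toward the north (bearing 000°).
Geostrophic balance: in the Northern Hemisphere the Coriolis force deflects motion to the right, so the geostrophic wind blows 90° to the right of the pressure-gradient force (low pressure on the left).
Rotating 000° by 90° clockwise gives 090° — the wind blows toward the east.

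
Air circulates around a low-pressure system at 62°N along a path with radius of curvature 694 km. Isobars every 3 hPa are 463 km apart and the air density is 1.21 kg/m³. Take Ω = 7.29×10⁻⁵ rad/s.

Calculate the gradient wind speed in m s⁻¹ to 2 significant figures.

4.0 m s⁻¹

Coriolis parameter at 62°N:
f = 2Ω sin φ = 2 × 7.29×10⁻⁵ × sin 62° = 1.29×10⁻⁴ s⁻¹
Pressure gradient: |∂P/∂n| = 300 Pa / 463000 m = 6.48×10⁻⁴ Pa/m
Geostrophic speed: V_g = |∂P/∂n|/(fρ) = 6.48×10⁻⁴/(1.29×10⁻⁴ × 1.21) = 4.16 m/s
Around a low, centrifugal force acts outward with Coriolis, so pressure-gradient force balances both:
(1/ρ)|∂P/∂n| = fV + V²/R  →  V² + fR·V − fR·V_g = 0
With fR = 1.29×10⁻⁴ × 694×10³ m = 89.3 m/s:
V = [−fR + √((fR)² + 4 fR V_g)]/2 = [−89.3 + √(89.3² + 4×89.3×4.16)]/2 = 3.98 m/s
Subgeostrophic (V < V_g = 4.16 m/s), as expected around a low.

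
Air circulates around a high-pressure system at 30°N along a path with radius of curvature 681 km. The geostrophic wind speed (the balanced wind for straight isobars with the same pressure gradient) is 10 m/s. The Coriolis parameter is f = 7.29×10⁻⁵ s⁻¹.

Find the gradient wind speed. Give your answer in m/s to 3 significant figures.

Around a high, pressure-gradient force acts outward with centrifugal, so Coriolis balances both:
fV = (1/ρ)|∂P/∂n| + V²/R  →  V² − fR·V + fR·V_g = 0
With fR = 7.29×10⁻⁵ × 681×10³ m = 49.6 m/s:
V = [fR − √((fR)² − 4 fR V_g)]/2 = [49.6 − √(49.6² − 4×49.6×10)]/2 = 13.9 m/s
Supergeostrophic (V > V_g = 10 m/s), as expected around a high.

13.9 m/s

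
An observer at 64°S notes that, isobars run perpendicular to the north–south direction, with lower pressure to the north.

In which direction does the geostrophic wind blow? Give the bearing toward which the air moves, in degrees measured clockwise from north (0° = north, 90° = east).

270°

The pressure-gradient force points toward the north (bearing 000°).
Geostrophic balance: in the Southern Hemisphere the Coriolis force deflects motion to the left, so the geostrophic wind blows 90° to the left of the pressure-gradient force (low pressure on the right).
Rotating 000° by 90° counterclockwise gives 270° — the wind blows toward the west.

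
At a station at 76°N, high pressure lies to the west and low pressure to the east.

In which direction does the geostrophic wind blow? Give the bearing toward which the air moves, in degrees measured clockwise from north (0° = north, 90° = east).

The pressure-gradient force points toward the east (bearing 090°).
Geostrophic balance: in the Northern Hemisphere the Coriolis force deflects motion to the right, so the geostrophic wind blows 90° to the right of the pressure-gradient force (low pressure on the left).
Rotating 090° by 90° clockwise gives 180° — the wind blows toward the south.

180°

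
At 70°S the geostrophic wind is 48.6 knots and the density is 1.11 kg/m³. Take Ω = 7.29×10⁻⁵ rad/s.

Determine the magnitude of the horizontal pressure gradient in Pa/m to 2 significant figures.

Coriolis parameter at 70°S:
f = 2Ω sin φ = 2 × 7.29×10⁻⁵ × sin 70° = 1.37×10⁻⁴ s⁻¹
Wind speed in SI: 48.6 knots = 25.0 m/s
Geostrophic balance rearranged: |∂P/∂n| = f ρ V_g
|∂P/∂n| = 1.37×10⁻⁴ × 1.11 × 25.0 = 3.80×10⁻³ Pa/m

3.8×10⁻³ Pa/m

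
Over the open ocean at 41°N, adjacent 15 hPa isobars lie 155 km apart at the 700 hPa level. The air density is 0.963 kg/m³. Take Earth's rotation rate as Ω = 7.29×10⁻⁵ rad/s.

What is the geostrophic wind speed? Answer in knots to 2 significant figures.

200 knots

Coriolis parameter at 41°N:
f = 2Ω sin φ = 2 × 7.29×10⁻⁵ × sin 41° = 9.57×10⁻⁵ s⁻¹
Pressure gradient: |∂P/∂n| = 1500 Pa / 155000 m = 9.68×10⁻³ Pa/m
Geostrophic balance (pressure-gradient force = Coriolis force):
V_g = (1/(fρ)) |∂P/∂n| = 9.68×10⁻³ / (9.57×10⁻⁵ × 0.963) = 105 m/s
Converting: 105 m/s × 1.944 = 200 knots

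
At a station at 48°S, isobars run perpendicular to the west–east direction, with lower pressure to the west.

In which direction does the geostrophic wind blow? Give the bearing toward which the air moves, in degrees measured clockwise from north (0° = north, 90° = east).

The pressure-gradient force points toward the west (bearing 270°).
Geostrophic balance: in the Southern Hemisphere the Coriolis force deflects motion to the left, so the geostrophic wind blows 90° to the left of the pressure-gradient force (low pressure on the right).
Rotating 270° by 90° counterclockwise gives 180° — the wind blows toward the south.

180°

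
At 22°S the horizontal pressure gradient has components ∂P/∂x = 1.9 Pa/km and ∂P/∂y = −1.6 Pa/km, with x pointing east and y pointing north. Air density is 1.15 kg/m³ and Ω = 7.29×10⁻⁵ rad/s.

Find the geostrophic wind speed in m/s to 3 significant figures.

Coriolis parameter at 22°S:
f = 2Ω sin φ = 2 × 7.29×10⁻⁵ × sin 22° = 5.46×10⁻⁵ s⁻¹
In the Southern Hemisphere f is negative: f = −5.46×10⁻⁵ s⁻¹.
Component geostrophic relations (x east, y north):
u_g = −(1/(fρ)) ∂P/∂y,  v_g = (1/(fρ)) ∂P/∂x
u_g = −(−1.6×10⁻³)/(−5.46×10⁻⁵ × 1.15) = −25.5 m/s;  v_g = (1.9×10⁻³)/(−5.46×10⁻⁵ × 1.15) = −30.2 m/s
|V_g| = √(u_g² + v_g²) = 39.5 m/s

39.5 m/s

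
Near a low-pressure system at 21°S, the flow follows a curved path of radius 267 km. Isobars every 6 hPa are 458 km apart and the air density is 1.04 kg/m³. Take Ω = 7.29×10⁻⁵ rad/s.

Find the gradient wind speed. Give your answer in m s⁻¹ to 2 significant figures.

Coriolis parameter at 21°S:
f = 2Ω sin φ = 2 × 7.29×10⁻⁵ × sin 21° = 5.23×10⁻⁵ s⁻¹
Pressure gradient: |∂P/∂n| = 600 Pa / 458000 m = 1.31×10⁻³ Pa/m
Geostrophic speed: V_g = |∂P/∂n|/(fρ) = 1.31×10⁻³/(5.23×10⁻⁵ × 1.04) = 24.1 m/s
Around a low, centrifugal force acts outward with Coriolis, so pressure-gradient force balances both:
(1/ρ)|∂P/∂n| = fV + V²/R  →  V² + fR·V − fR·V_g = 0
With fR = 5.23×10⁻⁵ × 267×10³ m = 14.0 m/s:
V = [−fR + √((fR)² + 4 fR V_g)]/2 = [−14.0 + √(14.0² + 4×14.0×24.1)]/2 = 12.6 m/s
Subgeostrophic (V < V_g = 24.1 m/s), as expected around a low.

13 m s⁻¹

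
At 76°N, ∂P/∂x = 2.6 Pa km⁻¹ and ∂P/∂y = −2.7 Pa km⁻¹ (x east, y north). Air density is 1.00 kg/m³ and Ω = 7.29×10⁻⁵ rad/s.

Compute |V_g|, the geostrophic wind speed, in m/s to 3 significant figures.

Coriolis parameter at 76°N:
f = 2Ω sin φ = 2 × 7.29×10⁻⁵ × sin 76° = 1.41×10⁻⁴ s⁻¹
Component geostrophic relations (x east, y north):
u_g = −(1/(fρ)) ∂P/∂y,  v_g = (1/(fρ)) ∂P/∂x
u_g = −(−2.7×10⁻³)/(1.41×10⁻⁴ × 1.00) = 19.1 m/s;  v_g = (2.6×10⁻³)/(1.41×10⁻⁴ × 1.00) = 18.4 m/s
|V_g| = √(u_g² + v_g²) = 26.5 m/s

26.5 m/s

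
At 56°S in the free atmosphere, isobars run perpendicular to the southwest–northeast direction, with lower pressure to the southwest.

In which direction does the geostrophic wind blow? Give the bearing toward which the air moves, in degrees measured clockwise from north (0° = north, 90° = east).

The pressure-gradient force points toward the southwest (bearing 225°).
Geostrophic balance: in the Southern Hemisphere the Coriolis force deflects motion to the left, so the geostrophic wind blows 90° to the left of the pressure-gradient force (low pressure on the right).
Rotating 225° by 90° counterclockwise gives 135° — the wind blows toward the southeast.

135°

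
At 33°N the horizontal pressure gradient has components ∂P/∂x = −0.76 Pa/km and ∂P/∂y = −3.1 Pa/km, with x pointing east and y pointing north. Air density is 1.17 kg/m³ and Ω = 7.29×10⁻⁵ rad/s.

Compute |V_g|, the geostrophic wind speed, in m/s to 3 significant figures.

34.4 m/s

Coriolis parameter at 33°N:
f = 2Ω sin φ = 2 × 7.29×10⁻⁵ × sin 33° = 7.94×10⁻⁵ s⁻¹
Component geostrophic relations (x east, y north):
u_g = −(1/(fρ)) ∂P/∂y,  v_g = (1/(fρ)) ∂P/∂x
u_g = −(−3.1×10⁻³)/(7.94×10⁻⁵ × 1.17) = 33.4 m/s;  v_g = (−0.76×10⁻³)/(7.94×10⁻⁵ × 1.17) = −8.18 m/s
|V_g| = √(u_g² + v_g²) = 34.4 m/s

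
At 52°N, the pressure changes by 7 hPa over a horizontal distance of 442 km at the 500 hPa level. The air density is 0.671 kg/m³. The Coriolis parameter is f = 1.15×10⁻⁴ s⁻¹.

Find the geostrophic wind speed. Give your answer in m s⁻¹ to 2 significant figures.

21 m s⁻¹

Pressure gradient: |∂P/∂n| = 700 Pa / 442000 m = 1.58×10⁻³ Pa/m
Geostrophic balance (pressure-gradient force = Coriolis force):
V_g = (1/(fρ)) |∂P/∂n| = 1.58×10⁻³ / (1.15×10⁻⁴ × 0.671) = 20.5 m/s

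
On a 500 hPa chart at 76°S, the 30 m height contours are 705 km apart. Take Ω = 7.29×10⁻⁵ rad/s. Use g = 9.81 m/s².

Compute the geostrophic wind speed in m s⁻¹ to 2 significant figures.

Coriolis parameter at 76°S:
f = 2Ω sin φ = 2 × 7.29×10⁻⁵ × sin 76° = 1.41×10⁻⁴ s⁻¹
Height gradient: |∂Z/∂n| = 30 m / 705000 m = 4.26×10⁻⁵
On a pressure surface, geostrophic balance gives V_g = (g/f)|∂Z/∂n|:
V_g = 9.81 × 4.26×10⁻⁵ / 1.41×10⁻⁴ = 2.95 m/s

3.0 m s⁻¹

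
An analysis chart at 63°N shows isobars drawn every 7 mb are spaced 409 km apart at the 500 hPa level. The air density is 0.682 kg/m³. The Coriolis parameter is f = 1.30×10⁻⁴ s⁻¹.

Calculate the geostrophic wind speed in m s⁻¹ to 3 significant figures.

19.3 m s⁻¹

Pressure gradient: |∂P/∂n| = 700 Pa / 409000 m = 1.71×10⁻³ Pa/m
Geostrophic balance (pressure-gradient force = Coriolis force):
V_g = (1/(fρ)) |∂P/∂n| = 1.71×10⁻³ / (1.30×10⁻⁴ × 0.682) = 19.3 m/s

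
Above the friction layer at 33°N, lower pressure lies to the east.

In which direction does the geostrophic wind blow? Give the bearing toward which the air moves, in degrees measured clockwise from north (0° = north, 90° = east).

The pressure-gradient force points toward the east (bearing 090°).
Geostrophic balance: in the Northern Hemisphere the Coriolis force deflects motion to the right, so the geostrophic wind blows 90° to the right of the pressure-gradient force (low pressure on the left).
Rotating 090° by 90° clockwise gives 180° — the wind blows toward the south.

180°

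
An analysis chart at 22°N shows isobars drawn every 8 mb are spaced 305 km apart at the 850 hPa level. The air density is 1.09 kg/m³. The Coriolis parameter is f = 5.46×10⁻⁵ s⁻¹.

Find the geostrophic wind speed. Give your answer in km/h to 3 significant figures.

159 km/h

Pressure gradient: |∂P/∂n| = 800 Pa / 305000 m = 2.62×10⁻³ Pa/m
Geostrophic balance (pressure-gradient force = Coriolis force):
V_g = (1/(fρ)) |∂P/∂n| = 2.62×10⁻³ / (5.46×10⁻⁵ × 1.09) = 44.1 m/s
Converting: 44.1 m/s × 3.6 = 159 km/h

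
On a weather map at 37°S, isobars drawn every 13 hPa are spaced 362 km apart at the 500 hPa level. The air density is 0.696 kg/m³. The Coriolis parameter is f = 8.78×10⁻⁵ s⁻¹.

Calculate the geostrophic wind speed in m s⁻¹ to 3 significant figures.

Pressure gradient: |∂P/∂n| = 1300 Pa / 362000 m = 3.59×10⁻³ Pa/m
Geostrophic balance (pressure-gradient force = Coriolis force):
V_g = (1/(fρ)) |∂P/∂n| = 3.59×10⁻³ / (8.78×10⁻⁵ × 0.696) = 58.8 m/s

58.8 m s⁻¹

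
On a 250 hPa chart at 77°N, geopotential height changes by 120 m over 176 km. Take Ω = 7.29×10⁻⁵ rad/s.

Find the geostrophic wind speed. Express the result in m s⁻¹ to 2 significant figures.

Coriolis parameter at 77°N:
f = 2Ω sin φ = 2 × 7.29×10⁻⁵ × sin 77° = 1.42×10⁻⁴ s⁻¹
Height gradient: |∂Z/∂n| = 120 m / 176000 m = 6.82×10⁻⁴
On a pressure surface, geostrophic balance gives V_g = (g/f)|∂Z/∂n|:
V_g = 9.81 × 6.82×10⁻⁴ / 1.42×10⁻⁴ = 47.1 m/s

47 m s⁻¹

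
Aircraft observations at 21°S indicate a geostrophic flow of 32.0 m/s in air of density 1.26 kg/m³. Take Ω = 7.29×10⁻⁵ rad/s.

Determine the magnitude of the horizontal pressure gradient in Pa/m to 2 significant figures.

2.1×10⁻³ Pa/m

Coriolis parameter at 21°S:
f = 2Ω sin φ = 2 × 7.29×10⁻⁵ × sin 21° = 5.23×10⁻⁵ s⁻¹
Geostrophic balance rearranged: |∂P/∂n| = f ρ V_g
|∂P/∂n| = 5.23×10⁻⁵ × 1.26 × 32.0 = 2.11×10⁻³ Pa/m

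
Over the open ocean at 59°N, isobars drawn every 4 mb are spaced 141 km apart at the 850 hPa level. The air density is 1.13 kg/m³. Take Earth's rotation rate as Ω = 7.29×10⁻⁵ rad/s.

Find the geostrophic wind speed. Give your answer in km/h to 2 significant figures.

Coriolis parameter at 59°N:
f = 2Ω sin φ = 2 × 7.29×10⁻⁵ × sin 59° = 1.25×10⁻⁴ s⁻¹
Pressure gradient: |∂P/∂n| = 400 Pa / 141000 m = 2.84×10⁻³ Pa/m
Geostrophic balance (pressure-gradient force = Coriolis force):
V_g = (1/(fρ)) |∂P/∂n| = 2.84×10⁻³ / (1.25×10⁻⁴ × 1.13) = 20.1 m/s
Converting: 20.1 m/s × 3.6 = 72 km/h

72 km/h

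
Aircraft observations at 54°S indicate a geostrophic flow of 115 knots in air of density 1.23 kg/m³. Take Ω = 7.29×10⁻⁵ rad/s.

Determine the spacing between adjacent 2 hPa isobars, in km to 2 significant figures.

Coriolis parameter at 54°S:
f = 2Ω sin φ = 2 × 7.29×10⁻⁵ × sin 54° = 1.18×10⁻⁴ s⁻¹
Wind speed in SI: 115 knots = 59.2 m/s
Geostrophic balance rearranged: |∂P/∂n| = f ρ V_g
|∂P/∂n| = 1.18×10⁻⁴ × 1.23 × 59.2 = 8.58×10⁻³ Pa/m
Isobar spacing: Δn = ΔP/|∂P/∂n| = 200 Pa / 8.58×10⁻³ Pa/m = 23301 m ≈ 23 km

23 km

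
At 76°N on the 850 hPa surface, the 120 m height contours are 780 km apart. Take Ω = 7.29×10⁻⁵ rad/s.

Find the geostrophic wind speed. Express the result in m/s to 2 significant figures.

Coriolis parameter at 76°N:
f = 2Ω sin φ = 2 × 7.29×10⁻⁵ × sin 76° = 1.41×10⁻⁴ s⁻¹
Height gradient: |∂Z/∂n| = 120 m / 780000 m = 1.54×10⁻⁴
On a pressure surface, geostrophic balance gives V_g = (g/f)|∂Z/∂n|:
V_g = 9.81 × 1.54×10⁻⁴ / 1.41×10⁻⁴ = 10.7 m/s

11 m/s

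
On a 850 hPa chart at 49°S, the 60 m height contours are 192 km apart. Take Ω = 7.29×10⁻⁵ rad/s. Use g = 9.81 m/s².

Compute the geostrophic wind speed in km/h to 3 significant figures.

100 km/h

Coriolis parameter at 49°S:
f = 2Ω sin φ = 2 × 7.29×10⁻⁵ × sin 49° = 1.10×10⁻⁴ s⁻¹
Height gradient: |∂Z/∂n| = 60 m / 192000 m = 3.12×10⁻⁴
On a pressure surface, geostrophic balance gives V_g = (g/f)|∂Z/∂n|:
V_g = 9.81 × 3.12×10⁻⁴ / 1.10×10⁻⁴ = 27.9 m/s
Converting: 27.9 m/s × 3.6 = 100 km/h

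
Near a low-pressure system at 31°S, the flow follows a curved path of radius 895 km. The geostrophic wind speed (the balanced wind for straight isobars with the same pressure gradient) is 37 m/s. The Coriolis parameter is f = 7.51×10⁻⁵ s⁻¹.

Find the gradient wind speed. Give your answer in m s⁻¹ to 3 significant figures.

26.5 m s⁻¹

Around a low, centrifugal force acts outward with Coriolis, so pressure-gradient force balances both:
(1/ρ)|∂P/∂n| = fV + V²/R  →  V² + fR·V − fR·V_g = 0
With fR = 7.51×10⁻⁵ × 895×10³ m = 67.2 m/s:
V = [−fR + √((fR)² + 4 fR V_g)]/2 = [−67.2 + √(67.2² + 4×67.2×37)]/2 = 26.5 m/s
Subgeostrophic (V < V_g = 37 m/s), as expected around a low.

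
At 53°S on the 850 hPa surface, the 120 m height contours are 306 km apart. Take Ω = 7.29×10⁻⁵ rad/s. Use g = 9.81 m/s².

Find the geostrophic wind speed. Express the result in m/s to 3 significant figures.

Coriolis parameter at 53°S:
f = 2Ω sin φ = 2 × 7.29×10⁻⁵ × sin 53° = 1.16×10⁻⁴ s⁻¹
Height gradient: |∂Z/∂n| = 120 m / 306000 m = 3.92×10⁻⁴
On a pressure surface, geostrophic balance gives V_g = (g/f)|∂Z/∂n|:
V_g = 9.81 × 3.92×10⁻⁴ / 1.16×10⁻⁴ = 33.0 m/s

33.0 m/s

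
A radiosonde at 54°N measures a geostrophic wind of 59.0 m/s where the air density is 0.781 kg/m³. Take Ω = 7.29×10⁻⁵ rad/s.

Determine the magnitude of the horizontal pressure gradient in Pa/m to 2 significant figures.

5.4×10⁻³ Pa/m

Coriolis parameter at 54°N:
f = 2Ω sin φ = 2 × 7.29×10⁻⁵ × sin 54° = 1.18×10⁻⁴ s⁻¹
Geostrophic balance rearranged: |∂P/∂n| = f ρ V_g
|∂P/∂n| = 1.18×10⁻⁴ × 0.781 × 59.0 = 5.44×10⁻³ Pa/m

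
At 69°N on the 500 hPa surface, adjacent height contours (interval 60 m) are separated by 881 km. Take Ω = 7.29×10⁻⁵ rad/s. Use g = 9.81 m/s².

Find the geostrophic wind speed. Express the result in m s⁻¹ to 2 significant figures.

Coriolis parameter at 69°N:
f = 2Ω sin φ = 2 × 7.29×10⁻⁵ × sin 69° = 1.36×10⁻⁴ s⁻¹
Height gradient: |∂Z/∂n| = 60 m / 881000 m = 6.81×10⁻⁵
On a pressure surface, geostrophic balance gives V_g = (g/f)|∂Z/∂n|:
V_g = 9.81 × 6.81×10⁻⁵ / 1.36×10⁻⁴ = 4.91 m/s

4.9 m s⁻¹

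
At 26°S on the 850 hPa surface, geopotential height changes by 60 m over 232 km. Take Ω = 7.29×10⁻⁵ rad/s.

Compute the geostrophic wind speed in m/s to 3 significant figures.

Coriolis parameter at 26°S:
f = 2Ω sin φ = 2 × 7.29×10⁻⁵ × sin 26° = 6.39×10⁻⁵ s⁻¹
Height gradient: |∂Z/∂n| = 60 m / 232000 m = 2.59×10⁻⁴
On a pressure surface, geostrophic balance gives V_g = (g/f)|∂Z/∂n|:
V_g = 9.81 × 2.59×10⁻⁴ / 6.39×10⁻⁵ = 39.7 m/s

39.7 m/s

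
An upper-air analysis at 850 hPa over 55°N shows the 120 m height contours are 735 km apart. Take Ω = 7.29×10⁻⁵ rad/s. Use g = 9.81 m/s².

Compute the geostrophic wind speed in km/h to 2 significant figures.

48 km/h

Coriolis parameter at 55°N:
f = 2Ω sin φ = 2 × 7.29×10⁻⁵ × sin 55° = 1.19×10⁻⁴ s⁻¹
Height gradient: |∂Z/∂n| = 120 m / 735000 m = 1.63×10⁻⁴
On a pressure surface, geostrophic balance gives V_g = (g/f)|∂Z/∂n|:
V_g = 9.81 × 1.63×10⁻⁴ / 1.19×10⁻⁴ = 13.4 m/s
Converting: 13.4 m/s × 3.6 = 48 km/h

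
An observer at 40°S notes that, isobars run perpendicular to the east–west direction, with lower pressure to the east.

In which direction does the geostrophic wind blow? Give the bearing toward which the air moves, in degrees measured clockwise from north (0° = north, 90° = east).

The pressure-gradient force points toward the east (bearing 090°).
Geostrophic balance: in the Southern Hemisphere the Coriolis force deflects motion to the left, so the geostrophic wind blows 90° to the left of the pressure-gradient force (low pressure on the right).
Rotating 090° by 90° counterclockwise gives 000° — the wind blows toward the north.

000°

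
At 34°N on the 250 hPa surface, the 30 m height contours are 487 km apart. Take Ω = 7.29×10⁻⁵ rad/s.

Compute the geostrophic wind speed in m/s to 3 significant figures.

7.41 m/s

Coriolis parameter at 34°N:
f = 2Ω sin φ = 2 × 7.29×10⁻⁵ × sin 34° = 8.15×10⁻⁵ s⁻¹
Height gradient: |∂Z/∂n| = 30 m / 487000 m = 6.16×10⁻⁵
On a pressure surface, geostrophic balance gives V_g = (g/f)|∂Z/∂n|:
V_g = 9.81 × 6.16×10⁻⁵ / 8.15×10⁻⁵ = 7.41 m/s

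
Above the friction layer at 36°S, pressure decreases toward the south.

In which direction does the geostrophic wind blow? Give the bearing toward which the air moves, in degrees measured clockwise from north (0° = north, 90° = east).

090°

The pressure-gradient force points toward the south (bearing 180°).
Geostrophic balance: in the Southern Hemisphere the Coriolis force deflects motion to the left, so the geostrophic wind blows 90° to the left of the pressure-gradient force (low pressure on the right).
Rotating 180° by 90° counterclockwise gives 090° — the wind blows toward the east.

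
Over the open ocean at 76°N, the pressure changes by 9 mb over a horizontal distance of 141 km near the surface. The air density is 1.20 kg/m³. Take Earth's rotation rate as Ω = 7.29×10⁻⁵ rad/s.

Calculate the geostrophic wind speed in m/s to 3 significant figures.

37.6 m/s

Coriolis parameter at 76°N:
f = 2Ω sin φ = 2 × 7.29×10⁻⁵ × sin 76° = 1.41×10⁻⁴ s⁻¹
Pressure gradient: |∂P/∂n| = 900 Pa / 141000 m = 6.38×10⁻³ Pa/m
Geostrophic balance (pressure-gradient force = Coriolis force):
V_g = (1/(fρ)) |∂P/∂n| = 6.38×10⁻³ / (1.41×10⁻⁴ × 1.20) = 37.6 m/s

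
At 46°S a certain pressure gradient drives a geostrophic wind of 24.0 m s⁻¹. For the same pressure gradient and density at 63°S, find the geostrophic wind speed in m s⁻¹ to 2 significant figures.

19 m s⁻¹

With the same pressure gradient and density, V_g ∝ 1/f ∝ 1/sin φ.
V₂ = V₁ · sin φ₁ / sin φ₂ = 24.0 × sin 46° / sin 63°
V₂ = 24.0 × 0.7193/0.8910 = 19 m s⁻¹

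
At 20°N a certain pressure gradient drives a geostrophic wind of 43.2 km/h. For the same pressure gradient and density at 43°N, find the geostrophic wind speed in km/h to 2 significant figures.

22 km/h

With the same pressure gradient and density, V_g ∝ 1/f ∝ 1/sin φ.
V₂ = V₁ · sin φ₁ / sin φ₂ = 43.2 × sin 20° / sin 43°
V₂ = 43.2 × 0.3420/0.6820 = 22 km/h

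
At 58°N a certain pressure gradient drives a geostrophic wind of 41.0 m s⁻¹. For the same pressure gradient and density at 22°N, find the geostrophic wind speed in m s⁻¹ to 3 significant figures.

92.8 m s⁻¹

With the same pressure gradient and density, V_g ∝ 1/f ∝ 1/sin φ.
V₂ = V₁ · sin φ₁ / sin φ₂ = 41.0 × sin 58° / sin 22°
V₂ = 41.0 × 0.8480/0.3746 = 92.8 m s⁻¹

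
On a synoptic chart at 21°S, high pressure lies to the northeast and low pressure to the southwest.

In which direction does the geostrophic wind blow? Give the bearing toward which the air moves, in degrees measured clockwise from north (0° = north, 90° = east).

135°

The pressure-gradient force points toward the southwest (bearing 225°).
Geostrophic balance: in the Southern Hemisphere the Coriolis force deflects motion to the left, so the geostrophic wind blows 90° to the left of the pressure-gradient force (low pressure on the right).
Rotating 225° by 90° counterclockwise gives 135° — the wind blows toward the southeast.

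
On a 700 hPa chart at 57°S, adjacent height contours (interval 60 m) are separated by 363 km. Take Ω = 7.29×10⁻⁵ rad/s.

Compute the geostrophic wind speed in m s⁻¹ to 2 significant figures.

Coriolis parameter at 57°S:
f = 2Ω sin φ = 2 × 7.29×10⁻⁵ × sin 57° = 1.22×10⁻⁴ s⁻¹
Height gradient: |∂Z/∂n| = 60 m / 363000 m = 1.65×10⁻⁴
On a pressure surface, geostrophic balance gives V_g = (g/f)|∂Z/∂n|:
V_g = 9.81 × 1.65×10⁻⁴ / 1.22×10⁻⁴ = 13.3 m/s

13 m s⁻¹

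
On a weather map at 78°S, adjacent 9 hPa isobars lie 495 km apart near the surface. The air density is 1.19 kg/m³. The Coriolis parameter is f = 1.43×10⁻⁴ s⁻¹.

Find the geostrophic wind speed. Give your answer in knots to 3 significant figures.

Pressure gradient: |∂P/∂n| = 900 Pa / 495000 m = 1.82×10⁻³ Pa/m
Geostrophic balance (pressure-gradient force = Coriolis force):
V_g = (1/(fρ)) |∂P/∂n| = 1.82×10⁻³ / (1.43×10⁻⁴ × 1.19) = 10.7 m/s
Converting: 10.7 m/s × 1.944 = 20.8 knots

20.8 knots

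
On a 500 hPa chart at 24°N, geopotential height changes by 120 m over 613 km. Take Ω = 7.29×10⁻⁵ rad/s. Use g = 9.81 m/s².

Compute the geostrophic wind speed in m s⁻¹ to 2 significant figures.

32 m s⁻¹

Coriolis parameter at 24°N:
f = 2Ω sin φ = 2 × 7.29×10⁻⁵ × sin 24° = 5.93×10⁻⁵ s⁻¹
Height gradient: |∂Z/∂n| = 120 m / 613000 m = 1.96×10⁻⁴
On a pressure surface, geostrophic balance gives V_g = (g/f)|∂Z/∂n|:
V_g = 9.81 × 1.96×10⁻⁴ / 5.93×10⁻⁵ = 32.4 m/s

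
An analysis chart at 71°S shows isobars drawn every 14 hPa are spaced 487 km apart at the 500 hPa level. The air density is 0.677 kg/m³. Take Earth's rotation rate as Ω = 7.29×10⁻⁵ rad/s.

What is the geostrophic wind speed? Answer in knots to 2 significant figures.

60 knots

Coriolis parameter at 71°S:
f = 2Ω sin φ = 2 × 7.29×10⁻⁵ × sin 71° = 1.38×10⁻⁴ s⁻¹
Pressure gradient: |∂P/∂n| = 1400 Pa / 487000 m = 2.87×10⁻³ Pa/m
Geostrophic balance (pressure-gradient force = Coriolis force):
V_g = (1/(fρ)) |∂P/∂n| = 2.87×10⁻³ / (1.38×10⁻⁴ × 0.677) = 30.8 m/s
Converting: 30.8 m/s × 1.944 = 60 knots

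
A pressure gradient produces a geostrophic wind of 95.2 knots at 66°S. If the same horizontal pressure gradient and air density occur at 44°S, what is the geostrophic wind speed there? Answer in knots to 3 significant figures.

With the same pressure gradient and density, V_g ∝ 1/f ∝ 1/sin φ.
V₂ = V₁ · sin φ₁ / sin φ₂ = 95.2 × sin 66° / sin 44°
V₂ = 95.2 × 0.9135/0.6947 = 125 knots

125 knots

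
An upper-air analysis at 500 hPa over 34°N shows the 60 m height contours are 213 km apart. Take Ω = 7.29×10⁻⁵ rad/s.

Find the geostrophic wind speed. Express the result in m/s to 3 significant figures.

33.9 m/s

Coriolis parameter at 34°N:
f = 2Ω sin φ = 2 × 7.29×10⁻⁵ × sin 34° = 8.15×10⁻⁵ s⁻¹
Height gradient: |∂Z/∂n| = 60 m / 213000 m = 2.82×10⁻⁴
On a pressure surface, geostrophic balance gives V_g = (g/f)|∂Z/∂n|:
V_g = 9.81 × 2.82×10⁻⁴ / 8.15×10⁻⁵ = 33.9 m/s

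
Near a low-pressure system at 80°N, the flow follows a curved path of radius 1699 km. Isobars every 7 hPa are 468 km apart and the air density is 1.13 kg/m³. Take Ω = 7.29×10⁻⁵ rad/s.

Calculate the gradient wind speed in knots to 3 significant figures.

Coriolis parameter at 80°N:
f = 2Ω sin φ = 2 × 7.29×10⁻⁵ × sin 80° = 1.44×10⁻⁴ s⁻¹
Pressure gradient: |∂P/∂n| = 700 Pa / 468000 m = 1.50×10⁻³ Pa/m
Geostrophic speed: V_g = |∂P/∂n|/(fρ) = 1.50×10⁻³/(1.44×10⁻⁴ × 1.13) = 9.22 m/s
Around a low, centrifugal force acts outward with Coriolis, so pressure-gradient force balances both:
(1/ρ)|∂P/∂n| = fV + V²/R  →  V² + fR·V − fR·V_g = 0
With fR = 1.44×10⁻⁴ × 1699×10³ m = 244 m/s:
V = [−fR + √((fR)² + 4 fR V_g)]/2 = [−244 + √(244² + 4×244×9.22)]/2 = 8.89 m/s
Subgeostrophic (V < V_g = 9.22 m/s), as expected around a low.
Converting: 8.89 m/s × 1.944 = 17.3 knots

17.3 knots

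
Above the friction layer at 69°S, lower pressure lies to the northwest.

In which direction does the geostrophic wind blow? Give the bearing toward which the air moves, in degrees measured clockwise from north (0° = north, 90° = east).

225°

The pressure-gradient force points toward the northwest (bearing 315°).
Geostrophic balance: in the Southern Hemisphere the Coriolis force deflects motion to the left, so the geostrophic wind blows 90° to the left of the pressure-gradient force (low pressure on the right).
Rotating 315° by 90° counterclockwise gives 225° — the wind blows toward the southwest.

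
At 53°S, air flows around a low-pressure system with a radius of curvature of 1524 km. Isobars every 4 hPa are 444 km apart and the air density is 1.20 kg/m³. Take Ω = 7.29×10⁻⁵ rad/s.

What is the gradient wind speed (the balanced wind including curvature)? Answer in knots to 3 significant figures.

Coriolis parameter at 53°S:
f = 2Ω sin φ = 2 × 7.29×10⁻⁵ × sin 53° = 1.16×10⁻⁴ s⁻¹
Pressure gradient: |∂P/∂n| = 400 Pa / 444000 m = 9.01×10⁻⁴ Pa/m
Geostrophic speed: V_g = |∂P/∂n|/(fρ) = 9.01×10⁻⁴/(1.16×10⁻⁴ × 1.20) = 6.45 m/s
Around a low, centrifugal force acts outward with Coriolis, so pressure-gradient force balances both:
(1/ρ)|∂P/∂n| = fV + V²/R  →  V² + fR·V − fR·V_g = 0
With fR = 1.16×10⁻⁴ × 1524×10³ m = 177 m/s:
V = [−fR + √((fR)² + 4 fR V_g)]/2 = [−177 + √(177² + 4×177×6.45)]/2 = 6.23 m/s
Subgeostrophic (V < V_g = 6.45 m/s), as expected around a low.
Converting: 6.23 m/s × 1.944 = 12.1 knots

12.1 knots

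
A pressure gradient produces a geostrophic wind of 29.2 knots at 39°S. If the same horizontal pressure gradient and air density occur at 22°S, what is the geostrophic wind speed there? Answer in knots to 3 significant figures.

49.1 knots

With the same pressure gradient and density, V_g ∝ 1/f ∝ 1/sin φ.
V₂ = V₁ · sin φ₁ / sin φ₂ = 29.2 × sin 39° / sin 22°
V₂ = 29.2 × 0.6293/0.3746 = 49.1 knots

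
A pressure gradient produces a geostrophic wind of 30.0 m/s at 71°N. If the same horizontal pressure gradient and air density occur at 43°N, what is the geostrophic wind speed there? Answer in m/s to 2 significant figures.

42 m/s

With the same pressure gradient and density, V_g ∝ 1/f ∝ 1/sin φ.
V₂ = V₁ · sin φ₁ / sin φ₂ = 30.0 × sin 71° / sin 43°
V₂ = 30.0 × 0.9455/0.6820 = 42 m/s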